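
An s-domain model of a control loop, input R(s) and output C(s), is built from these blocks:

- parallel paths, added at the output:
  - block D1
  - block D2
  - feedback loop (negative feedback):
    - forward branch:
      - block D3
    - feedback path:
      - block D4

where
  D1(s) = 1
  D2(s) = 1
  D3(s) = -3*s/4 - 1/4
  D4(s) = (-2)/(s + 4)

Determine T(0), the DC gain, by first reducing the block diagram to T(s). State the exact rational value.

First reduce the diagram to T(s).

Step 1 - close the feedback loop around D3, D4 = (-3*s^2 - 13*s - 4)/(10*s + 18)
Step 2 - combine D1, D2, [D3/(1+D3*D4)] in parallel = (-3*s^2 + 7*s + 32)/(10*s + 18)
The step-2 result is T(s). Setting s = 0: T(0) = 32/18 = 16/9.

Answer: 16/9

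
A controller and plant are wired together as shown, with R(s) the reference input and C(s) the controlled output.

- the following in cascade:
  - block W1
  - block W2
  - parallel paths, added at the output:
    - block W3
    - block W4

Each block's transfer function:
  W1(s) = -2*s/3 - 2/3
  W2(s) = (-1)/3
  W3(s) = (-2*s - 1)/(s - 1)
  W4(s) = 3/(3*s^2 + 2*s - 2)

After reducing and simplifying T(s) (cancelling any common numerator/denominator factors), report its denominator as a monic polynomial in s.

(1) add W3, W4 (parallel), giving (-6*s^3 - 7*s^2 + 5*s - 1)/(3*s^3 - s^2 - 4*s + 2)
(2) cascade W1, W2, (W3+W4), giving (-12*s^4 - 26*s^3 - 4*s^2 + 8*s - 2)/(27*s^3 - 9*s^2 - 36*s + 18)
That last expression is T(s), already simplified. Scaling its denominator by 1/27 (the reciprocal of the leading coefficient) yields the monic denominator.

Answer: s^3 - s^2/3 - 4*s/3 + 2/3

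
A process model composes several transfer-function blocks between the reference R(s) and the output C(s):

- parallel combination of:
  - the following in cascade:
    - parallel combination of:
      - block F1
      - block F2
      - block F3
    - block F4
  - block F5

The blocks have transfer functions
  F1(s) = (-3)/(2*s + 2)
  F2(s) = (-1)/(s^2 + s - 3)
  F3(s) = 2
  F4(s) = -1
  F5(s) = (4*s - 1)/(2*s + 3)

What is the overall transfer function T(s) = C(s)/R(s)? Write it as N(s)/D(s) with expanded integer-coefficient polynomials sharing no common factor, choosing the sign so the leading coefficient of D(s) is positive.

First reduce the diagram to T(s).

(1) parallel reduction of F1, F2, F3 -> (4*s^3 + 5*s^2 - 13*s - 5)/(2*s^3 + 4*s^2 - 4*s - 6)
(2) multiply (F1+F2+F3), F4 (series) -> (-4*s^3 - 5*s^2 + 13*s + 5)/(2*s^3 + 4*s^2 - 4*s - 6)
(3) reduce the parallel group ((F1+F2+F3)*F4), F5, giving the overall T(s)

Answer: (-8*s^3 - 9*s^2 + 29*s + 21)/(4*s^4 + 14*s^3 + 4*s^2 - 24*s - 18)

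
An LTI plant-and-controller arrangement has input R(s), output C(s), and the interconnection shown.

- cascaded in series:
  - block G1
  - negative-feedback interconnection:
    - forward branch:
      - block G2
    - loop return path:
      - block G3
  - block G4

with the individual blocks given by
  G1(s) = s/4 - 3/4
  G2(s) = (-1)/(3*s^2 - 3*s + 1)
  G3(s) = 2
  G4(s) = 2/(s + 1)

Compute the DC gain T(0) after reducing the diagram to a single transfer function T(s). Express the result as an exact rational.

(1) feedback reduction of G2, G3, giving (-1)/(3*s^2 - 3*s - 1)
(2) reduce the series chain G1, [G2/(1+G2*G3)], G4, giving (3 - s)/(6*s^3 - 8*s - 2)
Step 2 gives the overall T(s). Then T(0) = 3/(-2) = -3/2.

Answer: -3/2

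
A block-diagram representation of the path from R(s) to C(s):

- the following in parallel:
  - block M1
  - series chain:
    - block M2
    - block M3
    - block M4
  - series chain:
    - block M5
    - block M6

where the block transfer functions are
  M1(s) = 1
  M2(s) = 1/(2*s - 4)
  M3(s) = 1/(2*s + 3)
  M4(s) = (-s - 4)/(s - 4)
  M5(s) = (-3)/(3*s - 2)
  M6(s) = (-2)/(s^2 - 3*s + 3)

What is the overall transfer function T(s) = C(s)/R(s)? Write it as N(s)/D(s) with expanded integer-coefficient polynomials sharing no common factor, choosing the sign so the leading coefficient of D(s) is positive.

Reducing step by step:

Step 1 - cascade M2, M3, M4: (-s - 4)/(4*s^3 - 18*s^2 - 4*s + 48)
Step 2 - multiply M5, M6 (series): 6/(3*s^3 - 11*s^2 + 15*s - 6)
Step 3 - reduce the parallel group M1, (M2*M3*M4), (M5*M6), giving the overall T(s)

Answer: (12*s^6 - 98*s^5 + 243*s^4 - 83*s^3 - 559*s^2 + 666*s + 24)/(12*s^6 - 98*s^5 + 246*s^4 - 106*s^3 - 480*s^2 + 744*s - 288)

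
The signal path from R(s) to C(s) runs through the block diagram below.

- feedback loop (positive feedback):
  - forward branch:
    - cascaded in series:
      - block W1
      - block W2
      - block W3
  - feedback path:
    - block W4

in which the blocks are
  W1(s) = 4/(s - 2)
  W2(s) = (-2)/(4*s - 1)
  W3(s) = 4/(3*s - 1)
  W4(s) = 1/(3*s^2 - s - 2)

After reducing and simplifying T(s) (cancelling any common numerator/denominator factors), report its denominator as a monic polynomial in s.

1. reduce the series chain W1, W2, W3 gives (-32)/(12*s^3 - 31*s^2 + 15*s - 2)
2. close the feedback loop around (W1*W2*W3), W4 gives (-96*s^2 + 32*s + 64)/(36*s^5 - 105*s^4 + 52*s^3 + 41*s^2 - 28*s + 36)
T(s) is the step-2 result (common factors already cancelled). Leading coefficient of the denominator: 36. Divide through by 36 for the monic polynomial.

Hence the answer: s^5 - 35*s^4/12 + 13*s^3/9 + 41*s^2/36 - 7*s/9 + 1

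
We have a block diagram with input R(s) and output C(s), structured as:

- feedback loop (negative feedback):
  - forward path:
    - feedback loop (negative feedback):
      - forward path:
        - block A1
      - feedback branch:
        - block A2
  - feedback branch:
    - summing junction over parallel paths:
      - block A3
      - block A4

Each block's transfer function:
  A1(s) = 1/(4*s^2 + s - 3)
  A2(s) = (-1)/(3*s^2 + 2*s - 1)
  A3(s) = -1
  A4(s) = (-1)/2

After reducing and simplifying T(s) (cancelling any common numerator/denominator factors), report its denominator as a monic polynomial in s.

Step 1 - apply the feedback formula to A1, A2 gives (3*s^2 + 2*s - 1)/(12*s^4 + 11*s^3 - 11*s^2 - 7*s + 2)
Step 2 - sum the parallel branches A3, A4 gives (-3)/2
Step 3 - reduce the feedback loop with forward [A1/(1+A1*A2)] and return (A3+A4) gives (6*s^2 + 4*s - 2)/(24*s^4 + 22*s^3 - 31*s^2 - 20*s + 7)
The result of step 3 is T(s) in lowest terms. Its denominator has leading coefficient 24; dividing the denominator through by 24 makes it monic.

Answer: s^4 + 11*s^3/12 - 31*s^2/24 - 5*s/6 + 7/24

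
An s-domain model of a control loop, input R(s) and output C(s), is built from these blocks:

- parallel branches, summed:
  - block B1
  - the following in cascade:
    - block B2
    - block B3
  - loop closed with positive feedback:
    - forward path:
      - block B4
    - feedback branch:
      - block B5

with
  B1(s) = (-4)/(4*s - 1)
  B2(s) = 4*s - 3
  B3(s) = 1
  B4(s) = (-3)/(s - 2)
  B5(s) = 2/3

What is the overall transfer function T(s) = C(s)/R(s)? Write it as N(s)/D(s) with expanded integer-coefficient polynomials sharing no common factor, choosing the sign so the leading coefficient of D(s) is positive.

Answer: (16*s^3 - 16*s^2 - 13*s + 3)/(4*s^2 - s)

Working:
Step 1 - cascade B2, B3 gives 4*s - 3
Step 2 - reduce the feedback loop with forward B4 and return B5 gives (-3)/s
Step 3 - sum the parallel branches B1, (B2*B3), [B4/(1-B4*B5)]; the result is T(s) itself (integer coefficients, no common factor, positive leading denominator coefficient)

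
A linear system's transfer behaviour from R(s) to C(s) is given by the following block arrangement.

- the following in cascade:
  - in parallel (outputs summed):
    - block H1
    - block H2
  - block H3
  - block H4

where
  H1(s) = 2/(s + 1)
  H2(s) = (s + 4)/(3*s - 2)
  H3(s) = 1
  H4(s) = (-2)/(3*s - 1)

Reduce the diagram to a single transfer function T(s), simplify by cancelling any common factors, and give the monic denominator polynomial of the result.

The answer is s^3 - 7*s/9 + 2/9.

Reasoning:
Step 1 - combine H1, H2 in parallel: (s^2 + 11*s)/(3*s^2 + s - 2)
Step 2 - cascade (H1+H2), H3, H4: (-2*s^2 - 22*s)/(9*s^3 - 7*s + 2)
That last expression is T(s), already simplified. Scaling its denominator by 1/9 (the reciprocal of the leading coefficient) yields the monic denominator.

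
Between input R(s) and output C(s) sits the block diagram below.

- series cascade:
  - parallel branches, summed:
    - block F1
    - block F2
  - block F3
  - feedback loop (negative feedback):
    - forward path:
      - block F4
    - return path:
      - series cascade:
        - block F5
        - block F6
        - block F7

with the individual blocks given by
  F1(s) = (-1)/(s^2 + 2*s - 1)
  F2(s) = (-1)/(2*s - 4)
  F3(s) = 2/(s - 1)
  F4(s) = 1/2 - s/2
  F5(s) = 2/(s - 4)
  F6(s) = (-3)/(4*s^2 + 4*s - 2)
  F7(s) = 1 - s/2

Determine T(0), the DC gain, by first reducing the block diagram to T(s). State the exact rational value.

First reduce the diagram to T(s).

[1] parallel reduction of F1, F2 = (-s^2 - 4*s + 5)/(2*s^3 - 10*s + 4)
[2] cascade F5, F6, F7 = (3*s - 6)/(4*s^3 - 12*s^2 - 18*s + 8)
[3] collapse the loop (F4 forward, (F5*F6*F7) return) = (-4*s^4 + 16*s^3 + 6*s^2 - 26*s + 8)/(8*s^3 - 27*s^2 - 27*s + 10)
[4] series reduction of (F1+F2), F3, [F4/(1+F4*(F5*F6*F7))] = (4*s^5 + 4*s^4 - 86*s^3 - 4*s^2 + 122*s - 40)/(8*s^6 - 27*s^5 - 67*s^4 + 161*s^3 + 81*s^2 - 104*s + 20)
Step 4 gives the overall T(s). Then T(0) = -40/20 = -2.

Answer: -2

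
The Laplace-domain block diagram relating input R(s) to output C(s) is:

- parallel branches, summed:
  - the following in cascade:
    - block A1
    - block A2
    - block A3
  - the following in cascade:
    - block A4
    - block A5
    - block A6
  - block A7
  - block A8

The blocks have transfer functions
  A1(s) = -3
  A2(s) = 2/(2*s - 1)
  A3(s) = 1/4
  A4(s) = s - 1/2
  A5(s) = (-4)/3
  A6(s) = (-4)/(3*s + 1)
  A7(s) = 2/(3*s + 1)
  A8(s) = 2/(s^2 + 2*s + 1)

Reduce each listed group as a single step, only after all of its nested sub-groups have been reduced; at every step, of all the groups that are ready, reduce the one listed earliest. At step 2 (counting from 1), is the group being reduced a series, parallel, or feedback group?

Answer: series

Working:
Step 1 - multiply A1, A2, A3 (series)
Step 2 - reduce the series chain A4, A5, A6
Step 3 - add (A1*A2*A3), (A4*A5*A6), A7, A8 (parallel)
Step 2: series.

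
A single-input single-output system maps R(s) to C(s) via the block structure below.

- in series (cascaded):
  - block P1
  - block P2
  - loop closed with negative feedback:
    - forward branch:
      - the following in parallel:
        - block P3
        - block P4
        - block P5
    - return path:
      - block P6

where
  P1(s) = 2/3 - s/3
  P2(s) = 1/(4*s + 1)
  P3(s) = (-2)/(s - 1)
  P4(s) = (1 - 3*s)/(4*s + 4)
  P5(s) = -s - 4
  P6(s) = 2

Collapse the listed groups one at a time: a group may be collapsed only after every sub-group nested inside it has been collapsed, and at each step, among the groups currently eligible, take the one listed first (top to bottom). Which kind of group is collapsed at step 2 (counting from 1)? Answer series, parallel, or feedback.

Answer: feedback

Working:
[1] reduce the parallel group P3, P4, P5
[2] feedback reduction of (P3+P4+P5), P6
[3] multiply P1, P2, [(P3+P4+P5)/(1+(P3+P4+P5)*P6)] (series)
At step 2 the group reduced is feedback.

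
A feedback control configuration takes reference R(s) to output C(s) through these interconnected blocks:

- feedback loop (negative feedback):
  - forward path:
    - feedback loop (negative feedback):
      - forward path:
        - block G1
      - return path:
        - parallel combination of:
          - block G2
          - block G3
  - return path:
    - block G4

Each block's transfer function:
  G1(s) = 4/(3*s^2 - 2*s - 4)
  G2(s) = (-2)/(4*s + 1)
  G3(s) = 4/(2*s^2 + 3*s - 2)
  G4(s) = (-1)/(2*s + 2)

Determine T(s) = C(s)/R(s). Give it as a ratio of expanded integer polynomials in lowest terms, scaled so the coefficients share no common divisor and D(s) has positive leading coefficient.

1. sum the parallel branches G2, G3 = (-4*s^2 + 10*s + 8)/(8*s^3 + 14*s^2 - 5*s - 2)
2. close the feedback loop around G1, (G2+G3) = (32*s^3 + 56*s^2 - 20*s - 8)/(24*s^5 + 26*s^4 - 75*s^3 - 68*s^2 + 64*s + 40)
3. reduce the feedback loop with forward [G1/(1+G1*(G2+G3))] and return G4; the result is T(s) itself (integer coefficients, no common factor, positive leading denominator coefficient)

Answer: (32*s^4 + 88*s^3 + 36*s^2 - 28*s - 8)/(24*s^6 + 50*s^5 - 49*s^4 - 159*s^3 - 32*s^2 + 114*s + 44)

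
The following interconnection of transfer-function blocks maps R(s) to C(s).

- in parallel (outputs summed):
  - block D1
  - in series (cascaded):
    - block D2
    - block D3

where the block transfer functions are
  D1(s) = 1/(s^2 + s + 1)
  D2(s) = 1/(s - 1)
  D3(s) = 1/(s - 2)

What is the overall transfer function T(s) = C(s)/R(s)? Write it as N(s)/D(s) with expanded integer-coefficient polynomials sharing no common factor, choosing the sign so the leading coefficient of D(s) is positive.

First reduce the diagram to T(s).

(1) reduce the series chain D2, D3, giving 1/(s^2 - 3*s + 2)
(2) parallel reduction of D1, (D2*D3), which is the overall transfer function T(s) = C(s)/R(s) in lowest terms

Answer: (2*s^2 - 2*s + 3)/(s^4 - 2*s^3 - s + 2)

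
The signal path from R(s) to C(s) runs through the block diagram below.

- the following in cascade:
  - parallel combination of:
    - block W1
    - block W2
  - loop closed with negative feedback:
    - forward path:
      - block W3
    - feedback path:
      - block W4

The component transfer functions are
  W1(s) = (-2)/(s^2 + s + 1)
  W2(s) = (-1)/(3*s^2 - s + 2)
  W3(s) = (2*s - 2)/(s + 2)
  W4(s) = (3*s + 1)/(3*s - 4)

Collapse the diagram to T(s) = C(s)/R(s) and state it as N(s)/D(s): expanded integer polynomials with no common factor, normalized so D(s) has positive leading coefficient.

Step 1 - combine W1, W2 in parallel: (-7*s^2 + s - 5)/(3*s^4 + 2*s^3 + 4*s^2 + s + 2)
Step 2 - apply the feedback formula to W3, W4: (6*s^2 - 14*s + 8)/(9*s^2 - 2*s - 10)
Step 3 - cascade (W1+W2), [W3/(1+W3*W4)]: this yields T(s), and no further normalization is needed

Hence the answer: (-42*s^4 + 104*s^3 - 100*s^2 + 78*s - 40)/(27*s^6 + 12*s^5 + 2*s^4 - 19*s^3 - 24*s^2 - 14*s - 20)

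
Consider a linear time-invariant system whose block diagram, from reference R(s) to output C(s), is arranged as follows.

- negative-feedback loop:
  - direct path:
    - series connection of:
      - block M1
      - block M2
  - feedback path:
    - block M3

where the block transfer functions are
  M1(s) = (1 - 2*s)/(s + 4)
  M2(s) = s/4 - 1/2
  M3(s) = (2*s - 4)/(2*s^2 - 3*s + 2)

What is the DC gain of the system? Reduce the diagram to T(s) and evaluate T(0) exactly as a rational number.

(1) reduce the series chain M1, M2, giving (-2*s^2 + 5*s - 2)/(4*s + 16)
(2) collapse the loop ((M1*M2) forward, M3 return), giving (-4*s^4 + 16*s^3 - 23*s^2 + 16*s - 4)/(4*s^3 + 38*s^2 - 64*s + 40)
Step 2 gives the overall T(s). Then T(0) = -4/40 = -1/10.

Therefore the answer is -1/10.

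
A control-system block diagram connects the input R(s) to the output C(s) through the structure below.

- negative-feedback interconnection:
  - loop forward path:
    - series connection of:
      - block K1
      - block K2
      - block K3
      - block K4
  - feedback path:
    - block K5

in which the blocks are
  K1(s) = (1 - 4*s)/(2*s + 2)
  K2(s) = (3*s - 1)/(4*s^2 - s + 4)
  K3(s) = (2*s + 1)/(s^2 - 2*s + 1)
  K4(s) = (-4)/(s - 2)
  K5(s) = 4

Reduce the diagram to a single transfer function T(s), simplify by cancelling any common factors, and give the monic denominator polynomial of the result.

The answer is s^6 - 13*s^5/4 + 11*s^4/4 + 191*s^3/4 - 23*s^2/4 - 13*s/2.

Reasoning:
Step 1 - multiply K1, K2, K3, K4 (series); result (48*s^3 - 4*s^2 - 10*s + 2)/(4*s^6 - 13*s^5 + 11*s^4 - s^3 - 7*s^2 + 14*s - 8)
Step 2 - collapse the loop ((K1*K2*K3*K4) forward, K5 return); result (48*s^3 - 4*s^2 - 10*s + 2)/(4*s^6 - 13*s^5 + 11*s^4 + 191*s^3 - 23*s^2 - 26*s)
The result of step 2 is T(s) in lowest terms. Its denominator has leading coefficient 4; dividing the denominator through by 4 makes it monic.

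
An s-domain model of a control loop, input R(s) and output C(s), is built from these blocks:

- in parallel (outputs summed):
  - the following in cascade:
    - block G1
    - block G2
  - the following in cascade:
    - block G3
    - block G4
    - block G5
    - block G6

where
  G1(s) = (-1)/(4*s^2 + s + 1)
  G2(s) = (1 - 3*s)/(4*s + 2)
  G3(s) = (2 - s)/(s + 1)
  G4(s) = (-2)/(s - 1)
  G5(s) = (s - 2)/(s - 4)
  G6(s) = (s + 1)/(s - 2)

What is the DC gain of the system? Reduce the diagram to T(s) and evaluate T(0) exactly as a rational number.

[1] multiply G1, G2 (series) = (3*s - 1)/(16*s^3 + 12*s^2 + 6*s + 2)
[2] multiply G3, G4, G5, G6 (series) = (2*s - 4)/(s^2 - 5*s + 4)
[3] sum the parallel branches (G1*G2), (G3*G4*G5*G6) = (32*s^4 - 37*s^3 - 52*s^2 - 3*s - 12)/(16*s^5 - 68*s^4 + 10*s^3 + 20*s^2 + 14*s + 8)
Evaluating the step-3 result (the overall T(s)) at s = 0 gives T(0) = -12/8 = -3/2.

Therefore the answer is -3/2.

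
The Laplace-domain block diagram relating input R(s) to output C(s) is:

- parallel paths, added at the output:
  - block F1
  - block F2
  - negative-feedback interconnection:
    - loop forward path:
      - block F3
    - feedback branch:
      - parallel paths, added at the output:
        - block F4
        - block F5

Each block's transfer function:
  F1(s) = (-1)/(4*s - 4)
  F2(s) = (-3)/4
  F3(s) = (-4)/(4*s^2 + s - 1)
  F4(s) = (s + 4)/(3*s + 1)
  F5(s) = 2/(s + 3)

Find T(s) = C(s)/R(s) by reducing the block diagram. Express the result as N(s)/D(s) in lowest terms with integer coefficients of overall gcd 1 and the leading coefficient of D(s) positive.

Step 1 - combine F4, F5 in parallel, giving (s^2 + 13*s + 14)/(3*s^2 + 10*s + 3)
Step 2 - reduce the feedback loop with forward F3 and return (F4+F5), giving (-12*s^2 - 40*s - 12)/(12*s^4 + 43*s^3 + 15*s^2 - 59*s - 59)
Step 3 - reduce the parallel group F1, F2, [F3/(1+F3*(F4+F5))]; the result is T(s) itself (integer coefficients, no common factor, positive leading denominator coefficient)

Answer: (-36*s^5 - 105*s^4 - 7*s^3 + 95*s^2 + 171*s - 70)/(48*s^5 + 124*s^4 - 112*s^3 - 296*s^2 + 236)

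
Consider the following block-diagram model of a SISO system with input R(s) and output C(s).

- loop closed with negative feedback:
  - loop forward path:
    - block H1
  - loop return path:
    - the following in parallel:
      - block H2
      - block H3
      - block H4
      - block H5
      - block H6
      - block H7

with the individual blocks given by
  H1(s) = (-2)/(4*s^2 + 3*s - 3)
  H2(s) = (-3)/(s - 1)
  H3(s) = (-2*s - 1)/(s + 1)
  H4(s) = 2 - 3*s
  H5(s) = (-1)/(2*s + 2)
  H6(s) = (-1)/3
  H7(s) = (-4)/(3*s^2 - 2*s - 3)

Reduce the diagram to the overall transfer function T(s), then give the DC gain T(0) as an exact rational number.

(1) reduce the parallel group H2, H3, H4, H5, H6, H7, giving (-54*s^5 + 30*s^4 + 67*s^3 - 81*s^2 + 29*s + 81)/(18*s^4 - 12*s^3 - 36*s^2 + 12*s + 18)
(2) close the feedback loop around H1, (H2+H3+H4+H5+H6+H7), giving (-18*s^4 + 12*s^3 + 36*s^2 - 12*s - 18)/(36*s^6 + 57*s^5 - 147*s^4 - 79*s^3 + 189*s^2 - 20*s - 108)
DC gain: substitute s = 0 into T(s) from step 2: T(0) = -18/(-108) = 1/6.

Answer: 1/6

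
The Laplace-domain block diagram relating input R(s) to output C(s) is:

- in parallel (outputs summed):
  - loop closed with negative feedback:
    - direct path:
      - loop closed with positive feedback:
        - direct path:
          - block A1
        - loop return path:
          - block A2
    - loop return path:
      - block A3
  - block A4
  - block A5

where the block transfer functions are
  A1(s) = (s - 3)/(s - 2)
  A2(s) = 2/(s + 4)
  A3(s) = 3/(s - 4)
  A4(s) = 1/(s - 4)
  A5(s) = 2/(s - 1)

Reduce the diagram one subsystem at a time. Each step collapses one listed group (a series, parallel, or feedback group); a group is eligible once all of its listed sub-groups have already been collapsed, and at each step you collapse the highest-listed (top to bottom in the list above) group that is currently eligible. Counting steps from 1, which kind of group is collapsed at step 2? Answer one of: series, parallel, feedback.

Step 1. close the feedback loop around A1, A2
Step 2. reduce the feedback loop with forward [A1/(1-A1*A2)] and return A3
Step 3. sum the parallel branches [[A1/(1-A1*A2)]/(1+[A1/(1-A1*A2)]*A3)], A4, A5
Step 2 collapses a feedback group.

Therefore the answer is feedback.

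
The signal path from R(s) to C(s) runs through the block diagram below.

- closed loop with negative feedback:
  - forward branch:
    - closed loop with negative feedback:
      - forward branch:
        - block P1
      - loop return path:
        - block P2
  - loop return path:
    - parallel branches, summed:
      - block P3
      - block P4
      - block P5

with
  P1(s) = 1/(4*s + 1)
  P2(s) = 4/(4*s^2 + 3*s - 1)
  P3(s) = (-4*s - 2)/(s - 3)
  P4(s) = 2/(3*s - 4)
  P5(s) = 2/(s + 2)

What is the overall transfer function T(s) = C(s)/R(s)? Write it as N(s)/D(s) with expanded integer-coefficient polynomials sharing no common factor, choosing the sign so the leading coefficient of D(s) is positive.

(1) close the feedback loop around P1, P2 -> (4*s^2 + 3*s - 1)/(16*s^3 + 16*s^2 - s + 3)
(2) sum the parallel branches P3, P4, P5 -> (-12*s^3 - 6*s^2 + 28)/(3*s^3 - 7*s^2 - 14*s + 24)
(3) collapse the loop ([P1/(1+P1*P2)] forward, (P3+P4+P5) return) - this is the overall T(s), already in the required normalized form

Hence the answer: (12*s^5 - 19*s^4 - 80*s^3 + 61*s^2 + 86*s - 24)/(48*s^6 - 112*s^5 - 399*s^4 + 170*s^3 + 495*s^2 + 18*s + 44)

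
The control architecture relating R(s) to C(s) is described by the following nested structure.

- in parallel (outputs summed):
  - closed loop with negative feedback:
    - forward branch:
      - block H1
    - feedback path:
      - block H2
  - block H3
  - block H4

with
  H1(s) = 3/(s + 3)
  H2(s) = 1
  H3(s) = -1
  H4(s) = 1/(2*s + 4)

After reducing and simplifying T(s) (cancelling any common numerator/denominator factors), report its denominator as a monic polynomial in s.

[1] collapse the loop (H1 forward, H2 return): 3/(s + 6)
[2] combine [H1/(1+H1*H2)], H3, H4 in parallel: (-2*s^2 - 9*s - 6)/(2*s^2 + 16*s + 24)
Step 2 gives the fully reduced T(s), with no common factor left to cancel. The denominator's leading coefficient is 2, so divide each of its coefficients by 2 to get the monic form.

Answer: s^2 + 8*s + 12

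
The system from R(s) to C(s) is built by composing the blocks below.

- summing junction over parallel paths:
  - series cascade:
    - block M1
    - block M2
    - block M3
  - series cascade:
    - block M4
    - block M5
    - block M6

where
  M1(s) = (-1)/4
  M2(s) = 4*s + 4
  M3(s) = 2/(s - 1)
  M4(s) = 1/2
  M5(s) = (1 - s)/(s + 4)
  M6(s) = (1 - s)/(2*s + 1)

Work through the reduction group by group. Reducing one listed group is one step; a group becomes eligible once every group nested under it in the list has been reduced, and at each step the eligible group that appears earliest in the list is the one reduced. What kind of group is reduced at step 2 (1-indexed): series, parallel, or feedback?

Step 1: combine M1, M2, M3 in series
Step 2: multiply M4, M5, M6 (series)
Step 3: add (M1*M2*M3), (M4*M5*M6) (parallel)
So the answer for step 2 is series.

Answer: series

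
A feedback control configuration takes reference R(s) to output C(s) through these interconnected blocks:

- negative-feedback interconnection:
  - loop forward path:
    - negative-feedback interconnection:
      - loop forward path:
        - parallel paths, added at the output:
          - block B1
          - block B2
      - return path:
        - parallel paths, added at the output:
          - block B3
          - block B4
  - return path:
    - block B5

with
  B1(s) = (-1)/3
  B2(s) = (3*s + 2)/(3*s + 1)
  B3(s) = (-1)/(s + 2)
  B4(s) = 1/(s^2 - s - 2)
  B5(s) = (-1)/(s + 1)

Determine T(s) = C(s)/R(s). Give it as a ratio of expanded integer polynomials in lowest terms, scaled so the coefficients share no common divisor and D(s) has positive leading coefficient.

(1) sum the parallel branches B1, B2 = (6*s + 5)/(9*s + 3)
(2) parallel reduction of B3, B4 = (-s^2 + 2*s + 4)/(s^3 + s^2 - 4*s - 4)
(3) collapse the loop ((B1+B2) forward, (B3+B4) return) = (6*s^4 + 11*s^3 - 19*s^2 - 44*s - 20)/(9*s^4 + 6*s^3 - 26*s^2 - 14*s + 8)
(4) apply the feedback formula to [(B1+B2)/(1+(B1+B2)*(B3+B4))], B5, giving the overall T(s)

Answer: (6*s^4 + 11*s^3 - 19*s^2 - 44*s - 20)/(9*s^4 - 31*s^2 + 10*s + 28)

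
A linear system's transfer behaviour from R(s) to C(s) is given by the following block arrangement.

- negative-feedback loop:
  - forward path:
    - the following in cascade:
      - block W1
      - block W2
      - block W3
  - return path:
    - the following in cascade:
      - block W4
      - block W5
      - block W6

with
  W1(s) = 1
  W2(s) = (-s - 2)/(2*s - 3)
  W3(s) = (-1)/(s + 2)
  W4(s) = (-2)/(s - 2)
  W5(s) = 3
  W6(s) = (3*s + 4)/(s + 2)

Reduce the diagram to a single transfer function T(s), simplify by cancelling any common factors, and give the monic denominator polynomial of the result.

1. combine W1, W2, W3 in series -> 1/(2*s - 3)
2. combine W4, W5, W6 in series -> (-18*s - 24)/(s^2 - 4)
3. apply the feedback formula to (W1*W2*W3), (W4*W5*W6) -> (s^2 - 4)/(2*s^3 - 3*s^2 - 26*s - 12)
The result of step 3 is T(s) in lowest terms. Its denominator has leading coefficient 2; dividing the denominator through by 2 makes it monic.

Hence the answer: s^3 - 3*s^2/2 - 13*s - 6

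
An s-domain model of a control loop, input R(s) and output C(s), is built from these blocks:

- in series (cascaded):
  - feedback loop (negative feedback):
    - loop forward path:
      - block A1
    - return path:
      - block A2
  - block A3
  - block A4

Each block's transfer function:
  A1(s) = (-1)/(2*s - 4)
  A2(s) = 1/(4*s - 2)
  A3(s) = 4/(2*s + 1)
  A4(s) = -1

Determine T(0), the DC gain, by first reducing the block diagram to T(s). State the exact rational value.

Answer: -8/7

Working:
Step 1: feedback reduction of A1, A2 = (2 - 4*s)/(8*s^2 - 20*s + 7)
Step 2: reduce the series chain [A1/(1+A1*A2)], A3, A4 = (16*s - 8)/(16*s^3 - 32*s^2 - 6*s + 7)
DC gain: substitute s = 0 into T(s) from step 2: T(0) = -8/7.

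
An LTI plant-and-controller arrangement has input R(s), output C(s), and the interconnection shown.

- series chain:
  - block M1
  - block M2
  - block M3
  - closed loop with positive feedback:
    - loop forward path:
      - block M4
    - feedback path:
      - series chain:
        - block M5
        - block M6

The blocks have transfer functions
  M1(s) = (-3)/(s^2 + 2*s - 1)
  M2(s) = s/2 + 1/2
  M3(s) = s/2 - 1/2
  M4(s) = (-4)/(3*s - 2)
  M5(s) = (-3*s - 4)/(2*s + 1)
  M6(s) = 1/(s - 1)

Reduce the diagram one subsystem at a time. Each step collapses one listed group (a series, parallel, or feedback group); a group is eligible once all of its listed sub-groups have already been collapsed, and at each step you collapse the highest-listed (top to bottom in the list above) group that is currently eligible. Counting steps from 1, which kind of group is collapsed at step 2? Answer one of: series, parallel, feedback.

[1] series reduction of M5, M6
[2] reduce the feedback loop with forward M4 and return (M5*M6)
[3] series reduction of M1, M2, M3, [M4/(1-M4*(M5*M6))]
At step 2 the group reduced is feedback.

Therefore the answer is feedback.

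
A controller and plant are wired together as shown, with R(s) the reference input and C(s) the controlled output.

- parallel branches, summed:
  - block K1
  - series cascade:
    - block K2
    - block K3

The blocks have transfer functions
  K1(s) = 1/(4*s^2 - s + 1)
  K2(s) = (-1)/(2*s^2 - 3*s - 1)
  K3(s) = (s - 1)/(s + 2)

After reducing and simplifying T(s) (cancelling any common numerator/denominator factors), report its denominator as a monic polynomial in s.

[1] series reduction of K2, K3 gives (1 - s)/(2*s^3 + s^2 - 7*s - 2)
[2] add K1, (K2*K3) (parallel) gives (-2*s^3 + 6*s^2 - 9*s - 1)/(8*s^5 + 2*s^4 - 27*s^3 - 5*s - 2)
The result of step 2 is T(s) in lowest terms. Its denominator has leading coefficient 8; dividing the denominator through by 8 makes it monic.

Final answer: s^5 + s^4/4 - 27*s^3/8 - 5*s/8 - 1/4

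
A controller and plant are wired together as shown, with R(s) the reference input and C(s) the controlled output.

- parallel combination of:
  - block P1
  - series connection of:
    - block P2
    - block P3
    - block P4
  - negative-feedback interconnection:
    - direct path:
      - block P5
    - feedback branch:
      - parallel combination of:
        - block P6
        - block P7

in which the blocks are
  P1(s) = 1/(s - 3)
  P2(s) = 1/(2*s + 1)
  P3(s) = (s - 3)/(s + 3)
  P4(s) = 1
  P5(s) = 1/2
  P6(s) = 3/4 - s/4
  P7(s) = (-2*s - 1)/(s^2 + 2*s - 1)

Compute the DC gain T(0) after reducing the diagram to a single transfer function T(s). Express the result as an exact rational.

[1] multiply P2, P3, P4 (series) gives (s - 3)/(2*s^2 + 7*s + 3)
[2] parallel reduction of P6, P7 gives (-s^3 + s^2 - s - 7)/(4*s^2 + 8*s - 4)
[3] reduce the feedback loop with forward P5 and return (P6+P7) gives (-4*s^2 - 8*s + 4)/(s^3 - 9*s^2 - 15*s + 15)
[4] combine P1, (P2*P3*P4), [P5/(1+P5*(P6+P7))] in parallel gives (-5*s^5 - 46*s^4 + 30*s^3 + 106*s^2 - 165*s + 144)/(2*s^6 - 17*s^5 - 57*s^4 + 168*s^3 + 366*s^2 - 135*s - 135)
Evaluating the step-4 result (the overall T(s)) at s = 0 gives T(0) = 144/(-135) = -16/15.

Therefore the answer is -16/15.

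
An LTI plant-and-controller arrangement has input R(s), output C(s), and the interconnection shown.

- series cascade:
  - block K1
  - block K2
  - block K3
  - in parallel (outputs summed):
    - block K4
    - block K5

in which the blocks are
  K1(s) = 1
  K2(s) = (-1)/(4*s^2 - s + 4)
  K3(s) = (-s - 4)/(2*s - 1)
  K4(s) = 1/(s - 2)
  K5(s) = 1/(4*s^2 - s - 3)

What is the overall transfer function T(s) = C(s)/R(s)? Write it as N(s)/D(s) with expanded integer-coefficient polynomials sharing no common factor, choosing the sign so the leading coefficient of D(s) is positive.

Step 1 - add K4, K5 (parallel) gives (4*s^2 - 5)/(4*s^3 - 9*s^2 - s + 6)
Step 2 - series reduction of K1, K2, K3, (K4+K5); the result is T(s) itself (integer coefficients, no common factor, positive leading denominator coefficient)

Therefore the answer is (4*s^3 + 16*s^2 - 5*s - 20)/(32*s^6 - 96*s^5 + 82*s^4 - 43*s^3 - 9*s^2 + 58*s - 24).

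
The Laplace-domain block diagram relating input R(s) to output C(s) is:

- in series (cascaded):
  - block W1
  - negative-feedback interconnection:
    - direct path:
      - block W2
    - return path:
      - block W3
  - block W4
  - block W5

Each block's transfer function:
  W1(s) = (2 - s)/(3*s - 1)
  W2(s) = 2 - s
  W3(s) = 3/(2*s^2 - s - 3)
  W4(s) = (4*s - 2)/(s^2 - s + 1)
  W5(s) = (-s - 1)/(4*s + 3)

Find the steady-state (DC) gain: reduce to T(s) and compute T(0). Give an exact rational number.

Step 1 - feedback reduction of W2, W3, giving (-2*s^3 + 5*s^2 + s - 6)/(2*s^2 - 4*s + 3)
Step 2 - combine W1, [W2/(1+W2*W3)], W4, W5 in series, giving (-8*s^6 + 32*s^5 - 14*s^4 - 68*s^3 + 50*s^2 + 40*s - 24)/(24*s^6 - 62*s^5 + 72*s^4 - 21*s^3 - 26*s^2 + 36*s - 9)
DC gain: substitute s = 0 into T(s) from step 2: T(0) = -24/(-9) = 8/3.

Therefore the answer is 8/3.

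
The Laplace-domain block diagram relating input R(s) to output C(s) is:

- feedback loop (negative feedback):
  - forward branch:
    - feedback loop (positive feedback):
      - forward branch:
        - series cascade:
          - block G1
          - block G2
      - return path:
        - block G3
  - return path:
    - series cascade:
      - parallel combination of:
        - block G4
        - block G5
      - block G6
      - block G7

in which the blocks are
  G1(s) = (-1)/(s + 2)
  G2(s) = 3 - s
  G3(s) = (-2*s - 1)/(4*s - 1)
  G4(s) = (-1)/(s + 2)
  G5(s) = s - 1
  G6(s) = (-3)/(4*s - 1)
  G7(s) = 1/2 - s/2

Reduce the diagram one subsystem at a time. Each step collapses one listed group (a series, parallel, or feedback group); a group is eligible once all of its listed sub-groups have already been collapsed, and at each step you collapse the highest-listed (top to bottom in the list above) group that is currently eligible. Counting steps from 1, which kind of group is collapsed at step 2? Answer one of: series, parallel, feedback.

Step 1: combine G1, G2 in series
Step 2: apply the feedback formula to (G1*G2), G3
Step 3: reduce the parallel group G4, G5
Step 4: combine (G4+G5), G6, G7 in series
Step 5: collapse the loop ([(G1*G2)/(1-(G1*G2)*G3)] forward, ((G4+G5)*G6*G7) return)
The group at step 2 is a feedback group.

Final answer: feedback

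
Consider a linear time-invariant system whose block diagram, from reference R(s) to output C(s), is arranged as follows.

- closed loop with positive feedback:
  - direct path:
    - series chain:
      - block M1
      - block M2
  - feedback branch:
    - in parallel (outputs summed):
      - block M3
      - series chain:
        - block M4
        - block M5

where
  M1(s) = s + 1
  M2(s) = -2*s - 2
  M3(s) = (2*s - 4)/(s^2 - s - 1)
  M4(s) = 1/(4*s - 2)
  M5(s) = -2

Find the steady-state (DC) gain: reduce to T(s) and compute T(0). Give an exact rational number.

Step 1: combine M1, M2 in series = -2*s^2 - 4*s - 2
Step 2: combine M4, M5 in series = (-1)/(2*s - 1)
Step 3: add M3, (M4*M5) (parallel) = (3*s^2 - 9*s + 5)/(2*s^3 - 3*s^2 - s + 1)
Step 4: close the feedback loop around (M1*M2), (M3+(M4*M5)) = (-4*s^5 - 2*s^4 + 10*s^3 + 8*s^2 - 2*s - 2)/(6*s^4 - 4*s^3 - 23*s^2 + s + 11)
The step-4 result is T(s). Setting s = 0: T(0) = -2/11.

Therefore the answer is -2/11.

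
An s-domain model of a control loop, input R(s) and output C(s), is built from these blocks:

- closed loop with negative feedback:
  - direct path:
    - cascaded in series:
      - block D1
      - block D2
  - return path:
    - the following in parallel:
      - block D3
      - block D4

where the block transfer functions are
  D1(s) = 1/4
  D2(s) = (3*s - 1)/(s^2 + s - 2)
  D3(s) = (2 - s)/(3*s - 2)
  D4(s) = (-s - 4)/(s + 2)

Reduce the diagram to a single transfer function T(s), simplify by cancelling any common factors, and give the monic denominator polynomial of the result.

Reducing step by step:

Step 1: multiply D1, D2 (series): (3*s - 1)/(4*s^2 + 4*s - 8)
Step 2: add D3, D4 (parallel): (-4*s^2 - 10*s + 12)/(3*s^2 + 4*s - 4)
Step 3: apply the feedback formula to (D1*D2), (D3+D4): (9*s^3 + 9*s^2 - 16*s + 4)/(12*s^4 + 16*s^3 - 50*s^2 - 2*s + 20)
T(s) is the step-3 result (common factors already cancelled). Leading coefficient of the denominator: 12. Divide through by 12 for the monic polynomial.

Answer: s^4 + 4*s^3/3 - 25*s^2/6 - s/6 + 5/3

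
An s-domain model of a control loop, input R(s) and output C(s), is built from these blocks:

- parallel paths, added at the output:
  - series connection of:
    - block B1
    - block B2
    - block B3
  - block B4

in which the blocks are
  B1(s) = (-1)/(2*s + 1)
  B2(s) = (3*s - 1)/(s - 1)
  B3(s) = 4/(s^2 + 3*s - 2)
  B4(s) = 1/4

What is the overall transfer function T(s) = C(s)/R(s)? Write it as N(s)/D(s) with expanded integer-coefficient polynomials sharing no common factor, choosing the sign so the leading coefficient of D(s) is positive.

Reducing step by step:

[1] reduce the series chain B1, B2, B3: (4 - 12*s)/(2*s^4 + 5*s^3 - 8*s^2 - s + 2)
[2] add (B1*B2*B3), B4 (parallel); the result is T(s) itself (integer coefficients, no common factor, positive leading denominator coefficient)

Answer: (2*s^4 + 5*s^3 - 8*s^2 - 49*s + 18)/(8*s^4 + 20*s^3 - 32*s^2 - 4*s + 8)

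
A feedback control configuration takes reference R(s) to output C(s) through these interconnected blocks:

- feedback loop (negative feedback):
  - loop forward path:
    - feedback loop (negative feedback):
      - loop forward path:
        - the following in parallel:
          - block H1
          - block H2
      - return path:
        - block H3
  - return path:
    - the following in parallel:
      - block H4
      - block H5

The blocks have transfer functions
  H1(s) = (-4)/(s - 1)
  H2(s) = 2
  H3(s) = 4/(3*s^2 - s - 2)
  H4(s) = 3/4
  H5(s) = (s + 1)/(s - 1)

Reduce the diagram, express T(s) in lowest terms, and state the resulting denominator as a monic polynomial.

Reducing step by step:

1. add H1, H2 (parallel) -> (2*s - 6)/(s - 1)
2. close the feedback loop around (H1+H2), H3 -> (6*s^3 - 20*s^2 + 2*s + 12)/(3*s^3 - 4*s^2 + 7*s - 22)
3. add H4, H5 (parallel) -> (7*s + 1)/(4*s - 4)
4. collapse the loop ([(H1+H2)/(1+(H1+H2)*H3)] forward, (H4+H5) return) -> (12*s^3 - 40*s^2 + 4*s + 24)/(27*s^3 - 54*s^2 - 35*s - 50)
T(s) is the step-4 result (common factors already cancelled). Leading coefficient of the denominator: 27. Divide through by 27 for the monic polynomial.

Answer: s^3 - 2*s^2 - 35*s/27 - 50/27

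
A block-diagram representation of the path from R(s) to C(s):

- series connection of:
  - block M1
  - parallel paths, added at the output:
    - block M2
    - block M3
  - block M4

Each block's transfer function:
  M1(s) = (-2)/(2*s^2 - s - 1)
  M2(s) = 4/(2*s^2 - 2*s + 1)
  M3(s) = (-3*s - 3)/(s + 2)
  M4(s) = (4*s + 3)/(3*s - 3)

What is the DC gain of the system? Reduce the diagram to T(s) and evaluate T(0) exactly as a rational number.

Step 1. add M2, M3 (parallel); result (-6*s^3 + 7*s + 5)/(2*s^3 + 2*s^2 - 3*s + 2)
Step 2. cascade M1, (M2+M3), M4; result (48*s^4 + 36*s^3 - 56*s^2 - 82*s - 30)/(12*s^6 - 6*s^5 - 36*s^4 + 45*s^3 - 12*s^2 - 9*s + 6)
That last expression is T(s); at s = 0 only the constant terms survive, so T(0) = -30/6 = -5.

Therefore the answer is -5.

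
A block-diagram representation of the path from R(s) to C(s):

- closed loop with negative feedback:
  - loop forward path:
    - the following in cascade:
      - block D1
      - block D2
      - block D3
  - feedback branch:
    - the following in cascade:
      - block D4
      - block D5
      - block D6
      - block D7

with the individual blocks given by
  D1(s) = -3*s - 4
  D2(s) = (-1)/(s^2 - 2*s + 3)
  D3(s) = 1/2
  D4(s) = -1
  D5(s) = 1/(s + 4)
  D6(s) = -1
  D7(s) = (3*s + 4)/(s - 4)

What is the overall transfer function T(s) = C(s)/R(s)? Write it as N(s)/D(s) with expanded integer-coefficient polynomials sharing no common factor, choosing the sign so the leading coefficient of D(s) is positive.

First reduce the diagram to T(s).

Step 1: cascade D1, D2, D3: (3*s + 4)/(2*s^2 - 4*s + 6)
Step 2: multiply D4, D5, D6, D7 (series): (3*s + 4)/(s^2 - 16)
Step 3: feedback reduction of (D1*D2*D3), (D4*D5*D6*D7), giving the overall T(s)

Answer: (3*s^3 + 4*s^2 - 48*s - 64)/(2*s^4 - 4*s^3 - 17*s^2 + 88*s - 80)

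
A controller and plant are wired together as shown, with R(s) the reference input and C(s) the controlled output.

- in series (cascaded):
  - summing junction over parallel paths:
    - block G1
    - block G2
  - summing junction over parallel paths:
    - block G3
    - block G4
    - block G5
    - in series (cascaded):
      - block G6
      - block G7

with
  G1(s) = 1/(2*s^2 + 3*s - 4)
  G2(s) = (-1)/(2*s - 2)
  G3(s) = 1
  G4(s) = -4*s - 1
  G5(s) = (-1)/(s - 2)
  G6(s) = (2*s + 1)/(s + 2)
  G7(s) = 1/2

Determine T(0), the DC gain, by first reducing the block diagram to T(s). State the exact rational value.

1. reduce the parallel group G1, G2 gives (-2*s^2 - s + 2)/(4*s^3 + 2*s^2 - 14*s + 8)
2. cascade G6, G7 gives (2*s + 1)/(2*s + 4)
3. sum the parallel branches G3, G4, G5, (G6*G7) gives (-8*s^3 + 2*s^2 + 27*s - 6)/(2*s^2 - 8)
4. combine (G1+G2), (G3+G4+G5+(G6*G7)) in series gives (16*s^5 + 4*s^4 - 72*s^3 - 11*s^2 + 60*s - 12)/(8*s^5 + 4*s^4 - 60*s^3 + 112*s - 64)
Evaluating the step-4 result (the overall T(s)) at s = 0 gives T(0) = -12/(-64) = 3/16.

Final answer: 3/16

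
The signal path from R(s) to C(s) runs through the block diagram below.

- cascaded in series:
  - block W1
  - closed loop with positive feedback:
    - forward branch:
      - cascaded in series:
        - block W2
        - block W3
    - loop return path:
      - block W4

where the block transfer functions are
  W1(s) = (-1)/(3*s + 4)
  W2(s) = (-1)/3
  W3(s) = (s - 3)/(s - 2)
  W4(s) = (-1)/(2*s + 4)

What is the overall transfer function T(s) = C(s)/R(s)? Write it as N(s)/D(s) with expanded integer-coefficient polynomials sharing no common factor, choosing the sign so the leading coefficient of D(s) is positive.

Answer: (2*s^2 - 2*s - 12)/(18*s^3 + 21*s^2 - 67*s - 84)

Working:
Step 1 - cascade W2, W3 -> (3 - s)/(3*s - 6)
Step 2 - close the feedback loop around (W2*W3), W4 -> (-2*s^2 + 2*s + 12)/(6*s^2 - s - 21)
Step 3 - reduce the series chain W1, [(W2*W3)/(1-(W2*W3)*W4)]: this yields T(s), and no further normalization is needed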